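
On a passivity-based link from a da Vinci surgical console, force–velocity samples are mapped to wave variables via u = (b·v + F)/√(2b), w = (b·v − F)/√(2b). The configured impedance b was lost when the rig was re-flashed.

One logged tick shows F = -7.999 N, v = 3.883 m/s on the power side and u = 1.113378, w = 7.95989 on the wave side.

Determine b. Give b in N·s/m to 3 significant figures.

b = 2.73 N·s/m

u + w = 9.073268;  u + w = √(2b)·v, so √(2b) = 9.073268/3.883 = 2.336664.
b = (√(2b))²/2 = 5.460001/2 = 2.730000.
(Check via u − w = 2F/√(2b): u − w = -6.846512, 2F/√(2b) = -6.846512.)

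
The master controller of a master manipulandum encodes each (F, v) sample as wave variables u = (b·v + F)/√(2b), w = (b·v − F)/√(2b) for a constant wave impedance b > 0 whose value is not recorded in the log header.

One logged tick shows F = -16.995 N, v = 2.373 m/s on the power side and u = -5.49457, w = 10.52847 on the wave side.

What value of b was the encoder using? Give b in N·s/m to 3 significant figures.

u + w = 5.0339;  u + w = √(2b)·v, so √(2b) = 5.0339/2.373 = 2.1213.
b = (√(2b))²/2 = 4.5000/2 = 2.2500.
(Check via u − w = 2F/√(2b): u − w = -16.0230, 2F/√(2b) = -16.0230.)

b = 2.25 N·s/m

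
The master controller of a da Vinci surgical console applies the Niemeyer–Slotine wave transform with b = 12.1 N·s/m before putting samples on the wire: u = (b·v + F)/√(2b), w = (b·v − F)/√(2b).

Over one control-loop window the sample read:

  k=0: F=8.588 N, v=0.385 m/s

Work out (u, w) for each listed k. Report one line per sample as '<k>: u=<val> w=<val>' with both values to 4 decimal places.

k=0: b·v=12.1×0.385=4.6585; √(2b)=4.9193; u=(4.6585+8.588)/4.9193=2.6927, w=(4.6585−8.588)/4.9193=-0.7988

0: u=2.6927 w=-0.7988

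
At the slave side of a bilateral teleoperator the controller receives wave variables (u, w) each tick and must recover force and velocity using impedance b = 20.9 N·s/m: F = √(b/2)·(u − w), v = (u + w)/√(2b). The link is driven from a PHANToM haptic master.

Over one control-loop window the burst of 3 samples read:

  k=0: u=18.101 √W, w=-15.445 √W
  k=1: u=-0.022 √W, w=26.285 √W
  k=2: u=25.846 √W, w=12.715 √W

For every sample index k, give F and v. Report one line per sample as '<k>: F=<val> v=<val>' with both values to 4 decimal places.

k=0: u−w=33.5460, u+w=2.6560; √(b/2)=3.2326, √(2b)=6.4653; F=3.2326×33.546=108.4423, v=2.6560/6.4653=0.4108
k=1: u−w=-26.3070, u+w=26.2630; √(b/2)=3.2326, √(2b)=6.4653; F=3.2326×(-26.307)=-85.0412, v=26.2630/6.4653=4.0622
k=2: u−w=13.1310, u+w=38.5610; √(b/2)=3.2326, √(2b)=6.4653; F=3.2326×13.131=42.4479, v=38.5610/6.4653=5.9643

0: F=108.4423 v=0.4108
1: F=-85.0412 v=4.0622
2: F=42.4479 v=5.9643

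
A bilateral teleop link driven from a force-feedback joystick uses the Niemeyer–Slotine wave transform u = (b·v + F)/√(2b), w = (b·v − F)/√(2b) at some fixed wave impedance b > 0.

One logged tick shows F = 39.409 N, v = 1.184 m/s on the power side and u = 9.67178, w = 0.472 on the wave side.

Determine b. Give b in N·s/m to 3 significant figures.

u + w = 10.1438;  u + w = √(2b)·v, so √(2b) = 10.1438/1.184 = 8.5674.
b = (√(2b))²/2 = 73.4000/2 = 36.7000.
(Check via u − w = 2F/√(2b): u − w = 9.1998, 2F/√(2b) = 9.1998.)

b = 36.7 N·s/m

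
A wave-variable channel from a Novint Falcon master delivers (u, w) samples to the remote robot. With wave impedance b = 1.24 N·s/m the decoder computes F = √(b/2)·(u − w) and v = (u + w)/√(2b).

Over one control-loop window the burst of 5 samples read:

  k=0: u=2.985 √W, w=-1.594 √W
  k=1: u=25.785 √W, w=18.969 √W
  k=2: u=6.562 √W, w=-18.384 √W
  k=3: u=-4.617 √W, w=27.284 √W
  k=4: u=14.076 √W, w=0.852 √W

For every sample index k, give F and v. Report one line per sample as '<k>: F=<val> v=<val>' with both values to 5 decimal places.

k=0: u−w=4.57900, u+w=1.39100; √(b/2)=0.78740, √(2b)=1.57480; F=0.78740×4.579=3.60551, v=1.39100/1.57480=0.88329
k=1: u−w=6.81600, u+w=44.75400; √(b/2)=0.78740, √(2b)=1.57480; F=0.78740×6.816=5.36692, v=44.75400/1.57480=28.41882
k=2: u−w=24.94600, u+w=-11.82200; √(b/2)=0.78740, √(2b)=1.57480; F=0.78740×24.946=19.64250, v=-11.82200/1.57480=-7.50698
k=3: u−w=-31.90100, u+w=22.66700; √(b/2)=0.78740, √(2b)=1.57480; F=0.78740×(-31.901)=-25.11887, v=22.66700/1.57480=14.39356
k=4: u−w=13.22400, u+w=14.92800; √(b/2)=0.78740, √(2b)=1.57480; F=0.78740×13.224=10.41259, v=14.92800/1.57480=9.47929

0: F=3.60551 v=0.88329
1: F=5.36692 v=28.41882
2: F=19.64250 v=-7.50698
3: F=-25.11887 v=14.39356
4: F=10.41259 v=9.47929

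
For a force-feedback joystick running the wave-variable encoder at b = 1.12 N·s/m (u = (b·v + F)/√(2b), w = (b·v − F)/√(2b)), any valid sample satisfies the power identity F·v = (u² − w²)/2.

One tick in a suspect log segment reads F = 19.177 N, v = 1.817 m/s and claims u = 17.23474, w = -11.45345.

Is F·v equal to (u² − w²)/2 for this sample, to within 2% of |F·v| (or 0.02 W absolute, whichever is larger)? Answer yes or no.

F·v = 19.177×1.817 = 34.8446 W.
(u² − w²)/2 = (297.0363 − 131.1815)/2 = 82.9274 W.
|Δ| = 48.0828;  2% of max(1, |F·v|) = 0.6969.

no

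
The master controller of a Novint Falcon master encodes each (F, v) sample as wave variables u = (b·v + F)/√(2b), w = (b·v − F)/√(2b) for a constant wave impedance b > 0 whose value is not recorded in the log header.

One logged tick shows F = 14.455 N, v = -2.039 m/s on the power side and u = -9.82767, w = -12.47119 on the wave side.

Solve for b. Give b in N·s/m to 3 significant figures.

u + w = -22.2989;  u + w = √(2b)·v, so √(2b) = -22.2989/(-2.039) = 10.9362.
b = (√(2b))²/2 = 119.5999/2 = 59.8000.
(Check via u − w = 2F/√(2b): u − w = 2.6435, 2F/√(2b) = 2.6435.)

b = 59.8 N·s/m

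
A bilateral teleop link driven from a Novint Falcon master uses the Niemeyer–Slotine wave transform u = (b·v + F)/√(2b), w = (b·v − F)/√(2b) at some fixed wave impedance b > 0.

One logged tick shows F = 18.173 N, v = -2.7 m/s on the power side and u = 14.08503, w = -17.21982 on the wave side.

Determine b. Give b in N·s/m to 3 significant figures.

b = 0.674 N·s/m

u + w = -3.1348;  u + w = √(2b)·v, so √(2b) = -3.1348/(-2.7) = 1.1610.
b = (√(2b))²/2 = 1.3480/2 = 0.6740.
(Check via u − w = 2F/√(2b): u − w = 31.3048, 2F/√(2b) = 31.3049.)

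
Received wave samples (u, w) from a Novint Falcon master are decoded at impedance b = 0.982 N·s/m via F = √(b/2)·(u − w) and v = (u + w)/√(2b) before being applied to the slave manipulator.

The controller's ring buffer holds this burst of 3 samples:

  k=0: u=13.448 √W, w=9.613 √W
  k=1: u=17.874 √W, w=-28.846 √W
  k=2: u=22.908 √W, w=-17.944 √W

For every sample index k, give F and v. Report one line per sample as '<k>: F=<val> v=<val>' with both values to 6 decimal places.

k=0: u−w=3.835000, u+w=23.061000; √(b/2)=0.700714, √(2b)=1.401428; F=0.700714×3.835=2.687238, v=23.061000/1.401428=16.455360
k=1: u−w=46.720000, u+w=-10.972000; √(b/2)=0.700714, √(2b)=1.401428; F=0.700714×46.72=32.737354, v=-10.972000/1.401428=-7.829158
k=2: u−w=40.852000, u+w=4.964000; √(b/2)=0.700714, √(2b)=1.401428; F=0.700714×40.852=28.625565, v=4.964000/1.401428=3.542102

0: F=2.687238 v=16.455360
1: F=32.737354 v=-7.829158
2: F=28.625565 v=3.542102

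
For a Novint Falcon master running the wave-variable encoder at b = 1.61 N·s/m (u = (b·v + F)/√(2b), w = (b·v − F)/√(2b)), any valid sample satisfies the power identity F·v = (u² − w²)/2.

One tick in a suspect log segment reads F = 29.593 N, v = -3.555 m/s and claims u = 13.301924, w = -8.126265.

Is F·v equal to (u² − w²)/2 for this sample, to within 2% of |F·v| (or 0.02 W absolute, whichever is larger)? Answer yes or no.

no

F·v = 29.593×(-3.555) = -105.203115 W.
(u² − w²)/2 = (176.941182 − 66.036183)/2 = 55.452500 W.
|Δ| = 160.655615;  2% of max(1, |F·v|) = 2.104062.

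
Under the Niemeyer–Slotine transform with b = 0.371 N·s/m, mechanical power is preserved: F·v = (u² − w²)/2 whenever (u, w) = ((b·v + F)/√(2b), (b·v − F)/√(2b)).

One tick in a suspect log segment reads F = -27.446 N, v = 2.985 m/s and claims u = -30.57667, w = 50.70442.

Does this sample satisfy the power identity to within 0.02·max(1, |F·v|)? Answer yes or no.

no

F·v = (-27.446)×2.985 = -81.9263 W.
(u² − w²)/2 = (934.9327 − 2570.9382)/2 = -818.0027 W.
|Δ| = 736.0764;  2% of max(1, |F·v|) = 1.6385.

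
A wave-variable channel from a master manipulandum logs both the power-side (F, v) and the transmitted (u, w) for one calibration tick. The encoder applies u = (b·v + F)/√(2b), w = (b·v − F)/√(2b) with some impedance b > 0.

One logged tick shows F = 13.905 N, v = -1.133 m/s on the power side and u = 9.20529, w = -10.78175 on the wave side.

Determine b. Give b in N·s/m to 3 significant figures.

b = 0.968 N·s/m

u + w = -1.57646;  u + w = √(2b)·v, so √(2b) = -1.57646/(-1.133) = 1.39140.
b = (√(2b))²/2 = 1.93600/2 = 0.96800.
(Check via u − w = 2F/√(2b): u − w = 19.98704, 2F/√(2b) = 19.98702.)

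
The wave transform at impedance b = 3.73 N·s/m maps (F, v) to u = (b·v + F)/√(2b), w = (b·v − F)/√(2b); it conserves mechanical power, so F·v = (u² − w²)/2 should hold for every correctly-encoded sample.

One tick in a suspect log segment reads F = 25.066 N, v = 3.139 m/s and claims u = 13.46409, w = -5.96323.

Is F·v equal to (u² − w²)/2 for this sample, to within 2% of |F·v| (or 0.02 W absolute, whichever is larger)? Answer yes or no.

F·v = 25.066×3.139 = 78.6822 W.
(u² − w²)/2 = (181.2817 − 35.5601)/2 = 72.8608 W.
|Δ| = 5.8214;  2% of max(1, |F·v|) = 1.5736.

no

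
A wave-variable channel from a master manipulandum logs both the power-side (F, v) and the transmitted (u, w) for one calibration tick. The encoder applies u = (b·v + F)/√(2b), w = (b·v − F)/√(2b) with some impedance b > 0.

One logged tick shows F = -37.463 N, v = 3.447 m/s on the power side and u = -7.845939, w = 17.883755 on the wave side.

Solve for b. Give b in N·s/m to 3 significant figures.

u + w = 10.037816;  u + w = √(2b)·v, so √(2b) = 10.037816/3.447 = 2.912044.
b = (√(2b))²/2 = 8.480001/2 = 4.240000.
(Check via u − w = 2F/√(2b): u − w = -25.729694, 2F/√(2b) = -25.729693.)

b = 4.24 N·s/m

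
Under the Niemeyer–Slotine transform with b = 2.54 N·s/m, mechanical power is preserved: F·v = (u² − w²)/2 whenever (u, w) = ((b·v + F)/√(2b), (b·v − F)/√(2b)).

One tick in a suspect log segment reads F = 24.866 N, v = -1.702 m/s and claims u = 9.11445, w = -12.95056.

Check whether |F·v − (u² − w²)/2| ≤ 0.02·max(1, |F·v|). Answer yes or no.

F·v = 24.866×(-1.702) = -42.3219 W.
(u² − w²)/2 = (83.0732 − 167.7170)/2 = -42.3219 W.
|Δ| = 0.0000;  2% of max(1, |F·v|) = 0.8464.

yes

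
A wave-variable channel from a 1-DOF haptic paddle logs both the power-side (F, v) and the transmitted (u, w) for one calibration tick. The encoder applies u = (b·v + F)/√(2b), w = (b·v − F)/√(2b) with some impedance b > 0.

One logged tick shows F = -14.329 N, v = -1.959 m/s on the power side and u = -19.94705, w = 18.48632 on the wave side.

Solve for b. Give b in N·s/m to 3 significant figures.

u + w = -1.46073;  u + w = √(2b)·v, so √(2b) = -1.46073/(-1.959) = 0.74565.
b = (√(2b))²/2 = 0.55600/2 = 0.27800.
(Check via u − w = 2F/√(2b): u − w = -38.43337, 2F/√(2b) = -38.43354.)

b = 0.278 N·s/m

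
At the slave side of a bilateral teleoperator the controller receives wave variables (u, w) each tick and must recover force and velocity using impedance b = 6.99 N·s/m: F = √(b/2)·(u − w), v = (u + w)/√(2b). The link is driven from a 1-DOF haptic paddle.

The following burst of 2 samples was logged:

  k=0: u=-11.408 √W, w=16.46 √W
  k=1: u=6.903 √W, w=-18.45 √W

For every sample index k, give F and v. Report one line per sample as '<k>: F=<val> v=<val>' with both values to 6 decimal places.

k=0: u−w=-27.868000, u+w=5.052000; √(b/2)=1.869492, √(2b)=3.738984; F=1.869492×(-27.868)=-52.099001, v=5.052000/3.738984=1.351169
k=1: u−w=25.353000, u+w=-11.547000; √(b/2)=1.869492, √(2b)=3.738984; F=1.869492×25.353=47.397228, v=-11.547000/3.738984=-3.088272

0: F=-52.099001 v=1.351169
1: F=47.397228 v=-3.088272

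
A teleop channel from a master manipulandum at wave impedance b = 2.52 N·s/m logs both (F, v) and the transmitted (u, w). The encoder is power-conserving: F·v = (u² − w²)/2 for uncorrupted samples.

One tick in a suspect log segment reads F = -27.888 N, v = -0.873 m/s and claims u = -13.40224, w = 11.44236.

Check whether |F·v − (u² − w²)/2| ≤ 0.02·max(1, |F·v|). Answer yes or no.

F·v = (-27.888)×(-0.873) = 24.3462 W.
(u² − w²)/2 = (179.6200 − 130.9276)/2 = 24.3462 W.
|Δ| = 0.0000;  2% of max(1, |F·v|) = 0.4869.

yes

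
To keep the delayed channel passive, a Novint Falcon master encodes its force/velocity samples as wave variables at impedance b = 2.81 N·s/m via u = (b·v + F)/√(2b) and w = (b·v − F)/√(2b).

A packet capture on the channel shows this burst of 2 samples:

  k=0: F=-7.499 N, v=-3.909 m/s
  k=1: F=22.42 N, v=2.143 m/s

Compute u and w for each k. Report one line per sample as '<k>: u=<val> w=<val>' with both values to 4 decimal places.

k=0: b·v=2.81×(-3.909)=-10.9843; √(2b)=2.3707; u=(-10.9843+(-7.499))/2.3707=-7.7967, w=(-10.9843−(-7.499))/2.3707=-1.4702
k=1: b·v=2.81×2.143=6.0218; √(2b)=2.3707; u=(6.0218+22.42)/2.3707=11.9975, w=(6.0218−22.42)/2.3707=-6.9172

0: u=-7.7967 w=-1.4702
1: u=11.9975 w=-6.9172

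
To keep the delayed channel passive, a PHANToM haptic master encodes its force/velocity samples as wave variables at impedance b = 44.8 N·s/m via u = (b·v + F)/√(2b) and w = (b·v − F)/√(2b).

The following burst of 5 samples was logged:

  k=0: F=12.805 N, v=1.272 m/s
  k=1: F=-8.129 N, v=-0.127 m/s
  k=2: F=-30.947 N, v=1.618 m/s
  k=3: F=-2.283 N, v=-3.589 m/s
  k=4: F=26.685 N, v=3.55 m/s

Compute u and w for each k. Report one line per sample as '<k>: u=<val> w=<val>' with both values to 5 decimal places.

0: u=7.37298 w=4.66743
1: u=-1.45986 w=0.25771
2: u=4.38840 w=10.92715
3: u=-17.22743 w=-16.74506
4: u=19.62078 w=13.98255

k=0: b·v=44.8×1.272=56.98560; √(2b)=9.46573; u=(56.98560+12.805)/9.46573=7.37298, w=(56.98560−12.805)/9.46573=4.66743
k=1: b·v=44.8×(-0.127)=-5.68960; √(2b)=9.46573; u=(-5.68960+(-8.129))/9.46573=-1.45986, w=(-5.68960−(-8.129))/9.46573=0.25771
k=2: b·v=44.8×1.618=72.48640; √(2b)=9.46573; u=(72.48640+(-30.947))/9.46573=4.38840, w=(72.48640−(-30.947))/9.46573=10.92715
k=3: b·v=44.8×(-3.589)=-160.78720; √(2b)=9.46573; u=(-160.78720+(-2.283))/9.46573=-17.22743, w=(-160.78720−(-2.283))/9.46573=-16.74506
k=4: b·v=44.8×3.55=159.04000; √(2b)=9.46573; u=(159.04000+26.685)/9.46573=19.62078, w=(159.04000−26.685)/9.46573=13.98255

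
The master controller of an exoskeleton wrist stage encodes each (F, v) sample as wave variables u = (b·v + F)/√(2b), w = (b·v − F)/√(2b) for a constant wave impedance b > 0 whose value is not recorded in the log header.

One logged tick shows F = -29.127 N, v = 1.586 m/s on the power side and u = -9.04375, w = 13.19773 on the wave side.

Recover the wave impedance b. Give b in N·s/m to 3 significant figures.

b = 3.43 N·s/m

u + w = 4.1540;  u + w = √(2b)·v, so √(2b) = 4.1540/1.586 = 2.6192.
b = (√(2b))²/2 = 6.8600/2 = 3.4300.
(Check via u − w = 2F/√(2b): u − w = -22.2415, 2F/√(2b) = -22.2415.)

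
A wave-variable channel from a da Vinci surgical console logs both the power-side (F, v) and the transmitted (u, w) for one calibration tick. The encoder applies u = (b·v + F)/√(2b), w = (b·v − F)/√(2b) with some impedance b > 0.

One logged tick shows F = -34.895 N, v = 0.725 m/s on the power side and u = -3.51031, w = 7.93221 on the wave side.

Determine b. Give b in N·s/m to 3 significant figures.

b = 18.6 N·s/m

u + w = 4.4219;  u + w = √(2b)·v, so √(2b) = 4.4219/0.725 = 6.0992.
b = (√(2b))²/2 = 37.1999/2 = 18.6000.
(Check via u − w = 2F/√(2b): u − w = -11.4425, 2F/√(2b) = -11.4425.)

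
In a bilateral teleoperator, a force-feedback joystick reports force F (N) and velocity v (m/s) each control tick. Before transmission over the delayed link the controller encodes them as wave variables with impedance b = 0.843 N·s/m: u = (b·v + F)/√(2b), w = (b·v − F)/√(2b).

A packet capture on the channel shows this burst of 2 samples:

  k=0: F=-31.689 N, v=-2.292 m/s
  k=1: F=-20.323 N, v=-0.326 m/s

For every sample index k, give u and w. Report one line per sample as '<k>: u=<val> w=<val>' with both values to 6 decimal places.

0: u=-25.893089 w=22.917017
1: u=-15.863260 w=15.439961

k=0: b·v=0.843×(-2.292)=-1.932156; √(2b)=1.298461; u=(-1.932156+(-31.689))/1.298461=-25.893089, w=(-1.932156−(-31.689))/1.298461=22.917017
k=1: b·v=0.843×(-0.326)=-0.274818; √(2b)=1.298461; u=(-0.274818+(-20.323))/1.298461=-15.863260, w=(-0.274818−(-20.323))/1.298461=15.439961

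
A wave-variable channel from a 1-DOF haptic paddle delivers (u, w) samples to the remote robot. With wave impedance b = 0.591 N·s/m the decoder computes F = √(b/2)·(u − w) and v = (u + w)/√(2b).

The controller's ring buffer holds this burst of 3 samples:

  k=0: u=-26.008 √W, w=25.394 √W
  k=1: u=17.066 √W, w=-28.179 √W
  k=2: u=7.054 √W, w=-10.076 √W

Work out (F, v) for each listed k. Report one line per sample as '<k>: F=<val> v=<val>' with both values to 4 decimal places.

k=0: u−w=-51.4020, u+w=-0.6140; √(b/2)=0.5436, √(2b)=1.0872; F=0.5436×(-51.402)=-27.9421, v=-0.6140/1.0872=-0.5648
k=1: u−w=45.2450, u+w=-11.1130; √(b/2)=0.5436, √(2b)=1.0872; F=0.5436×45.245=24.5951, v=-11.1130/1.0872=-10.2217
k=2: u−w=17.1300, u+w=-3.0220; √(b/2)=0.5436, √(2b)=1.0872; F=0.5436×17.13=9.3119, v=-3.0220/1.0872=-2.7796

0: F=-27.9421 v=-0.5648
1: F=24.5951 v=-10.2217
2: F=9.3119 v=-2.7796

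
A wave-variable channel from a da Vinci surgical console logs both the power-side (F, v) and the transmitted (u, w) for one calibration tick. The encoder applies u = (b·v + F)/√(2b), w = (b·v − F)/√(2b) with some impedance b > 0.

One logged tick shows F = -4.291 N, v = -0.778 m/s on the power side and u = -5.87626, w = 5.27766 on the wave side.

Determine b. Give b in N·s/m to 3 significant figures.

u + w = -0.5986;  u + w = √(2b)·v, so √(2b) = -0.5986/(-0.778) = 0.7694.
b = (√(2b))²/2 = 0.5920/2 = 0.2960.
(Check via u − w = 2F/√(2b): u − w = -11.1539, 2F/√(2b) = -11.1540.)

b = 0.296 N·s/m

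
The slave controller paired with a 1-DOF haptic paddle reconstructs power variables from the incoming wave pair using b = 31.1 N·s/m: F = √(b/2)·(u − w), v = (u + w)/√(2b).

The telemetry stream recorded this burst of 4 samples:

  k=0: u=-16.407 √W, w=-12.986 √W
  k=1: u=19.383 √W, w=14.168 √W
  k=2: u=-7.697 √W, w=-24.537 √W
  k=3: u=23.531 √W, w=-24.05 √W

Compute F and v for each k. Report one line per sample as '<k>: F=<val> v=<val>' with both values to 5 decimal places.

k=0: u−w=-3.42100, u+w=-29.39300; √(b/2)=3.94335, √(2b)=7.88670; F=3.94335×(-3.421)=-13.49020, v=-29.39300/7.88670=-3.72691
k=1: u−w=5.21500, u+w=33.55100; √(b/2)=3.94335, √(2b)=7.88670; F=3.94335×5.215=20.56456, v=33.55100/7.88670=4.25413
k=2: u−w=16.84000, u+w=-32.23400; √(b/2)=3.94335, √(2b)=7.88670; F=3.94335×16.84=66.40599, v=-32.23400/7.88670=-4.08714
k=3: u−w=47.58100, u+w=-0.51900; √(b/2)=3.94335, √(2b)=7.88670; F=3.94335×47.581=187.62848, v=-0.51900/7.88670=-0.06581

0: F=-13.49020 v=-3.72691
1: F=20.56456 v=4.25413
2: F=66.40599 v=-4.08714
3: F=187.62848 v=-0.06581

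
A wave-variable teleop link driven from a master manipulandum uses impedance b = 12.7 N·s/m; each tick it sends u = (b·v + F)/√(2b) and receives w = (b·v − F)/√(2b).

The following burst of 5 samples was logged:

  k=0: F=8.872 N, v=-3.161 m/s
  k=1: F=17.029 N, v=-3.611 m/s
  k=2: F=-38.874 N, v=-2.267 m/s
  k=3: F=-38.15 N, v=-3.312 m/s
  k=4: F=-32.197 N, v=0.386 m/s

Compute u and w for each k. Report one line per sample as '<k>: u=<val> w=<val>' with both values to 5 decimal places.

0: u=-6.20510 w=-9.72584
1: u=-5.72056 w=-12.47831
2: u=-13.42600 w=2.00068
3: u=-15.91566 w=-0.77629
4: u=-5.41581 w=7.36118

k=0: b·v=12.7×(-3.161)=-40.14470; √(2b)=5.03984; u=(-40.14470+8.872)/5.03984=-6.20510, w=(-40.14470−8.872)/5.03984=-9.72584
k=1: b·v=12.7×(-3.611)=-45.85970; √(2b)=5.03984; u=(-45.85970+17.029)/5.03984=-5.72056, w=(-45.85970−17.029)/5.03984=-12.47831
k=2: b·v=12.7×(-2.267)=-28.79090; √(2b)=5.03984; u=(-28.79090+(-38.874))/5.03984=-13.42600, w=(-28.79090−(-38.874))/5.03984=2.00068
k=3: b·v=12.7×(-3.312)=-42.06240; √(2b)=5.03984; u=(-42.06240+(-38.15))/5.03984=-15.91566, w=(-42.06240−(-38.15))/5.03984=-0.77629
k=4: b·v=12.7×0.386=4.90220; √(2b)=5.03984; u=(4.90220+(-32.197))/5.03984=-5.41581, w=(4.90220−(-32.197))/5.03984=7.36118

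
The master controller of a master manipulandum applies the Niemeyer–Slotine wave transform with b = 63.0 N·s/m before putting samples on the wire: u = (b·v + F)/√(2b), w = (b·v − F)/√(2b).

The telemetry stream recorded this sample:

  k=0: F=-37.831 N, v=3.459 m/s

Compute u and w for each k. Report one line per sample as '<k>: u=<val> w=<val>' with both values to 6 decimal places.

k=0: b·v=63.0×3.459=217.917000; √(2b)=11.224972; u=(217.917000+(-37.831))/11.224972=16.043336, w=(217.917000−(-37.831))/11.224972=22.783843

0: u=16.043336 w=22.783843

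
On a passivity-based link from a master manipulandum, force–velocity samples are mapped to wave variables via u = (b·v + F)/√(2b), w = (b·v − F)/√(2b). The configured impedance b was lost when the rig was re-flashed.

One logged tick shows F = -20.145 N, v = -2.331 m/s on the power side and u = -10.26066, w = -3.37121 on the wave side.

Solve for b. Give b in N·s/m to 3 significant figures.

u + w = -13.6319;  u + w = √(2b)·v, so √(2b) = -13.6319/(-2.331) = 5.8481.
b = (√(2b))²/2 = 34.2000/2 = 17.1000.
(Check via u − w = 2F/√(2b): u − w = -6.8895, 2F/√(2b) = -6.8894.)

b = 17.1 N·s/m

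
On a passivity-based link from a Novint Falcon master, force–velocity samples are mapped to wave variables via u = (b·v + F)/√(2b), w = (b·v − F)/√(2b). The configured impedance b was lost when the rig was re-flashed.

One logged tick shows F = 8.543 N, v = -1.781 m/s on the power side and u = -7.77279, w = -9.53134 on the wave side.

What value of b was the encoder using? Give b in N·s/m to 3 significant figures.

u + w = -17.30413;  u + w = √(2b)·v, so √(2b) = -17.30413/(-1.781) = 9.71596.
b = (√(2b))²/2 = 94.39994/2 = 47.19997.
(Check via u − w = 2F/√(2b): u − w = 1.75855, 2F/√(2b) = 1.75855.)

b = 47.2 N·s/m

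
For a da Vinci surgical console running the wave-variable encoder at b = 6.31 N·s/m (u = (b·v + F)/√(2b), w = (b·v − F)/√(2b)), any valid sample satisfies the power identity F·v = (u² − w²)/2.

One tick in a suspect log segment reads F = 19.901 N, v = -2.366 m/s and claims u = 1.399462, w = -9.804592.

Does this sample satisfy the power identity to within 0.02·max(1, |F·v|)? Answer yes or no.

F·v = 19.901×(-2.366) = -47.085766 W.
(u² − w²)/2 = (1.958494 − 96.130024)/2 = -47.085765 W.
|Δ| = 0.000001;  2% of max(1, |F·v|) = 0.941715.

yes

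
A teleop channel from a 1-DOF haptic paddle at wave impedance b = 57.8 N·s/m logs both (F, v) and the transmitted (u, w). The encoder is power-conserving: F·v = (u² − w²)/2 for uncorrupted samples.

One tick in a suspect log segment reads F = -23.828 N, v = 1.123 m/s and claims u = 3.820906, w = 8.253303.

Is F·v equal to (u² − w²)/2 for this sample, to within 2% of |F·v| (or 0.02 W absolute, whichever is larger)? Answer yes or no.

F·v = (-23.828)×1.123 = -26.758844 W.
(u² − w²)/2 = (14.599323 − 68.117010)/2 = -26.758844 W.
|Δ| = 0.000000;  2% of max(1, |F·v|) = 0.535177.

yes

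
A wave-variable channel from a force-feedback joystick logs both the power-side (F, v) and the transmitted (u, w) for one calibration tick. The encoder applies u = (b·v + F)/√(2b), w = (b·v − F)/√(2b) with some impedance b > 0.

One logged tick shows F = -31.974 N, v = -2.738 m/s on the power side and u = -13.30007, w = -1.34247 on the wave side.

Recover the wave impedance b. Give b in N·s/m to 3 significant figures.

u + w = -14.6425;  u + w = √(2b)·v, so √(2b) = -14.6425/(-2.738) = 5.3479.
b = (√(2b))²/2 = 28.6000/2 = 14.3000.
(Check via u − w = 2F/√(2b): u − w = -11.9576, 2F/√(2b) = -11.9576.)

b = 14.3 N·s/m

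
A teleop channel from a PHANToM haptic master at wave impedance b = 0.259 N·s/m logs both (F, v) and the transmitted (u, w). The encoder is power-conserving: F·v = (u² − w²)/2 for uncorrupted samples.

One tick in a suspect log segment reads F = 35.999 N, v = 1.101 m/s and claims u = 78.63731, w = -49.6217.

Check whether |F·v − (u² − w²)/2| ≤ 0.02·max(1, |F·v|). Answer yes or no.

no

F·v = 35.999×1.101 = 39.6349 W.
(u² − w²)/2 = (6183.8265 − 2462.3131)/2 = 1860.7567 W.
|Δ| = 1821.1218;  2% of max(1, |F·v|) = 0.7927.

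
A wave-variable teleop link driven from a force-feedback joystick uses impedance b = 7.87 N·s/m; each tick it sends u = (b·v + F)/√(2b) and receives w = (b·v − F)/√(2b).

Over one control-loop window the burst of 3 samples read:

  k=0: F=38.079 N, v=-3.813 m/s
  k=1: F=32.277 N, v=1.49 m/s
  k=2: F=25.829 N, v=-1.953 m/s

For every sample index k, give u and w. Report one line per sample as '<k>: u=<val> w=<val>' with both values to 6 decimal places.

0: u=2.034269 w=-17.161839
1: u=11.091311 w=-5.179934
2: u=2.636230 w=-10.384497

k=0: b·v=7.87×(-3.813)=-30.008310; √(2b)=3.967367; u=(-30.008310+38.079)/3.967367=2.034269, w=(-30.008310−38.079)/3.967367=-17.161839
k=1: b·v=7.87×1.49=11.726300; √(2b)=3.967367; u=(11.726300+32.277)/3.967367=11.091311, w=(11.726300−32.277)/3.967367=-5.179934
k=2: b·v=7.87×(-1.953)=-15.370110; √(2b)=3.967367; u=(-15.370110+25.829)/3.967367=2.636230, w=(-15.370110−25.829)/3.967367=-10.384497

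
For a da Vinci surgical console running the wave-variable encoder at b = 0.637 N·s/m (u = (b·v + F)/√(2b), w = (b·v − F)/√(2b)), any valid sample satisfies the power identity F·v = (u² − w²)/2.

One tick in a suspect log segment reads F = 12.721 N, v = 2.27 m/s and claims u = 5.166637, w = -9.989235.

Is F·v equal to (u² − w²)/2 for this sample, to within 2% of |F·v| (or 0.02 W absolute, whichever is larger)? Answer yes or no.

F·v = 12.721×2.27 = 28.876670 W.
(u² − w²)/2 = (26.694138 − 99.784816)/2 = -36.545339 W.
|Δ| = 65.422009;  2% of max(1, |F·v|) = 0.577533.

no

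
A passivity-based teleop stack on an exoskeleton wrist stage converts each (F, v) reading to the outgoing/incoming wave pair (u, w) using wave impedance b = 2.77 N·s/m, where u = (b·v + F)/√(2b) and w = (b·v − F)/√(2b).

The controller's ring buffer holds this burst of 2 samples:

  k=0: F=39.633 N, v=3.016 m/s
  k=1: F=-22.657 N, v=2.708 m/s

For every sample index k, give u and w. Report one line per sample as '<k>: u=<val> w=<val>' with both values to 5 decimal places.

0: u=20.38786 w=-13.28904
1: u=-6.43910 w=12.81297

k=0: b·v=2.77×3.016=8.35432; √(2b)=2.35372; u=(8.35432+39.633)/2.35372=20.38786, w=(8.35432−39.633)/2.35372=-13.28904
k=1: b·v=2.77×2.708=7.50116; √(2b)=2.35372; u=(7.50116+(-22.657))/2.35372=-6.43910, w=(7.50116−(-22.657))/2.35372=12.81297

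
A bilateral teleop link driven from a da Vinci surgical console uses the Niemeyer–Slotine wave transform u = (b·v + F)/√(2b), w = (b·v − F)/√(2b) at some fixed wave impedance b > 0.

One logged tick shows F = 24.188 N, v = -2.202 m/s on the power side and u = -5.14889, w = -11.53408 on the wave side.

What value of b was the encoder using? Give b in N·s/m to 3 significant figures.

b = 28.7 N·s/m

u + w = -16.6830;  u + w = √(2b)·v, so √(2b) = -16.6830/(-2.202) = 7.5763.
b = (√(2b))²/2 = 57.4000/2 = 28.7000.
(Check via u − w = 2F/√(2b): u − w = 6.3852, 2F/√(2b) = 6.3852.)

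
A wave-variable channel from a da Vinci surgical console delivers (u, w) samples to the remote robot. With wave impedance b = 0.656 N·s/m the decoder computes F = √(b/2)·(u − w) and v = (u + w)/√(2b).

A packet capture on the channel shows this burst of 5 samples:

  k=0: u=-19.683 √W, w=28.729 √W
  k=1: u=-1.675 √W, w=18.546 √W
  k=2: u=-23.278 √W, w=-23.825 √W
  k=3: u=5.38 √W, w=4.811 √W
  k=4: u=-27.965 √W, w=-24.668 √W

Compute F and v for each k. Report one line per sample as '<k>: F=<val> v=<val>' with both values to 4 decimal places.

0: F=-27.7262 v=7.8975
1: F=-11.5808 v=14.7290
2: F=0.3133 v=-41.1227
3: F=0.3259 v=8.8971
4: F=-1.8882 v=-45.9506

k=0: u−w=-48.4120, u+w=9.0460; √(b/2)=0.5727, √(2b)=1.1454; F=0.5727×(-48.412)=-27.7262, v=9.0460/1.1454=7.8975
k=1: u−w=-20.2210, u+w=16.8710; √(b/2)=0.5727, √(2b)=1.1454; F=0.5727×(-20.221)=-11.5808, v=16.8710/1.1454=14.7290
k=2: u−w=0.5470, u+w=-47.1030; √(b/2)=0.5727, √(2b)=1.1454; F=0.5727×0.547=0.3133, v=-47.1030/1.1454=-41.1227
k=3: u−w=0.5690, u+w=10.1910; √(b/2)=0.5727, √(2b)=1.1454; F=0.5727×0.569=0.3259, v=10.1910/1.1454=8.8971
k=4: u−w=-3.2970, u+w=-52.6330; √(b/2)=0.5727, √(2b)=1.1454; F=0.5727×(-3.297)=-1.8882, v=-52.6330/1.1454=-45.9506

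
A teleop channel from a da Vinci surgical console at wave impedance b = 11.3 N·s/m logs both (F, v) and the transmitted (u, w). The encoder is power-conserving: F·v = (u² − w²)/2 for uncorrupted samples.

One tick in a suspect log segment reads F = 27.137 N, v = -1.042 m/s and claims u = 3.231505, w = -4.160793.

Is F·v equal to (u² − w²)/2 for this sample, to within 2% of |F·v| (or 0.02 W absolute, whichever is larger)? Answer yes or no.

F·v = 27.137×(-1.042) = -28.276754 W.
(u² − w²)/2 = (10.442625 − 17.312198)/2 = -3.434787 W.
|Δ| = 24.841967;  2% of max(1, |F·v|) = 0.565535.

no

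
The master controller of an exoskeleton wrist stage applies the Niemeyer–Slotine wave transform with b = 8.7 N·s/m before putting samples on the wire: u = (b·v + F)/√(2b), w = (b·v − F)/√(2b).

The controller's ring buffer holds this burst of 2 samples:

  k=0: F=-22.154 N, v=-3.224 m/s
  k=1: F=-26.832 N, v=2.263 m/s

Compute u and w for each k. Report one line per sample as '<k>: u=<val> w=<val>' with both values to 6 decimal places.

k=0: b·v=8.7×(-3.224)=-28.048800; √(2b)=4.171331; u=(-28.048800+(-22.154))/4.171331=-12.035200, w=(-28.048800−(-22.154))/4.171331=-1.413170
k=1: b·v=8.7×2.263=19.688100; √(2b)=4.171331; u=(19.688100+(-26.832))/4.171331=-1.712619, w=(19.688100−(-26.832))/4.171331=11.152340

0: u=-12.035200 w=-1.413170
1: u=-1.712619 w=11.152340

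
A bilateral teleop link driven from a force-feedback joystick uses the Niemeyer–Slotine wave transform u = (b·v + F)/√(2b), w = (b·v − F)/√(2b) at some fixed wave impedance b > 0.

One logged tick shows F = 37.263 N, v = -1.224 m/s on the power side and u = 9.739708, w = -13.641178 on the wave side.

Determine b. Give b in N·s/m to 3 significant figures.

u + w = -3.901470;  u + w = √(2b)·v, so √(2b) = -3.901470/(-1.224) = 3.187475.
b = (√(2b))²/2 = 10.160000/2 = 5.080000.
(Check via u − w = 2F/√(2b): u − w = 23.380886, 2F/√(2b) = 23.380886.)

b = 5.08 N·s/m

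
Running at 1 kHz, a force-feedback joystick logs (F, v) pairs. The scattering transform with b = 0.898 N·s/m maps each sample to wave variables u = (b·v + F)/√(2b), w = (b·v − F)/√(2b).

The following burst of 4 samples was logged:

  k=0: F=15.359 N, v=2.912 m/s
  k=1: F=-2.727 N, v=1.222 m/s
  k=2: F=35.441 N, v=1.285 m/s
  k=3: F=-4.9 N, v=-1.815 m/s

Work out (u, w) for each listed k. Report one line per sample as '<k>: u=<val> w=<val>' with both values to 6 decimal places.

k=0: b·v=0.898×2.912=2.614976; √(2b)=1.340149; u=(2.614976+15.359)/1.340149=13.411921, w=(2.614976−15.359)/1.340149=-9.509407
k=1: b·v=0.898×1.222=1.097356; √(2b)=1.340149; u=(1.097356+(-2.727))/1.340149=-1.216017, w=(1.097356−(-2.727))/1.340149=2.853679
k=2: b·v=0.898×1.285=1.153930; √(2b)=1.340149; u=(1.153930+35.441)/1.340149=27.306608, w=(1.153930−35.441)/1.340149=-25.584516
k=3: b·v=0.898×(-1.815)=-1.629870; √(2b)=1.340149; u=(-1.629870+(-4.9))/1.340149=-4.872495, w=(-1.629870−(-4.9))/1.340149=2.440124

0: u=13.411921 w=-9.509407
1: u=-1.216017 w=2.853679
2: u=27.306608 w=-25.584516
3: u=-4.872495 w=2.440124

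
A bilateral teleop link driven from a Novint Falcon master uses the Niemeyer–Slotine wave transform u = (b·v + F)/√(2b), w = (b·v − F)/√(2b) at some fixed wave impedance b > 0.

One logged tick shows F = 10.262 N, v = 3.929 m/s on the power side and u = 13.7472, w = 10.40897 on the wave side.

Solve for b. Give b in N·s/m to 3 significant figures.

b = 18.9 N·s/m

u + w = 24.15617;  u + w = √(2b)·v, so √(2b) = 24.15617/3.929 = 6.14817.
b = (√(2b))²/2 = 37.80003/2 = 18.90001.
(Check via u − w = 2F/√(2b): u − w = 3.33823, 2F/√(2b) = 3.33823.)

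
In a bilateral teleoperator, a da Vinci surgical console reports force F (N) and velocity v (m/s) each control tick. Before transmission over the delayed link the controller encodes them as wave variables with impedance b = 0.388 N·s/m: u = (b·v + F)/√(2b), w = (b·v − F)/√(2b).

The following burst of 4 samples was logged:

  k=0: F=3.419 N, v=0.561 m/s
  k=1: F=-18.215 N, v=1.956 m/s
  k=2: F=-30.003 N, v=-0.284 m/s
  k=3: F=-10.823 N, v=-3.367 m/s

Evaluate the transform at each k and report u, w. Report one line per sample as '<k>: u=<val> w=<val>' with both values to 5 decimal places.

0: u=4.12831 w=-3.63412
1: u=-19.81598 w=21.53904
2: u=-34.18424 w=33.93406
3: u=-13.76919 w=10.80317

k=0: b·v=0.388×0.561=0.21767; √(2b)=0.88091; u=(0.21767+3.419)/0.88091=4.12831, w=(0.21767−3.419)/0.88091=-3.63412
k=1: b·v=0.388×1.956=0.75893; √(2b)=0.88091; u=(0.75893+(-18.215))/0.88091=-19.81598, w=(0.75893−(-18.215))/0.88091=21.53904
k=2: b·v=0.388×(-0.284)=-0.11019; √(2b)=0.88091; u=(-0.11019+(-30.003))/0.88091=-34.18424, w=(-0.11019−(-30.003))/0.88091=33.93406
k=3: b·v=0.388×(-3.367)=-1.30640; √(2b)=0.88091; u=(-1.30640+(-10.823))/0.88091=-13.76919, w=(-1.30640−(-10.823))/0.88091=10.80317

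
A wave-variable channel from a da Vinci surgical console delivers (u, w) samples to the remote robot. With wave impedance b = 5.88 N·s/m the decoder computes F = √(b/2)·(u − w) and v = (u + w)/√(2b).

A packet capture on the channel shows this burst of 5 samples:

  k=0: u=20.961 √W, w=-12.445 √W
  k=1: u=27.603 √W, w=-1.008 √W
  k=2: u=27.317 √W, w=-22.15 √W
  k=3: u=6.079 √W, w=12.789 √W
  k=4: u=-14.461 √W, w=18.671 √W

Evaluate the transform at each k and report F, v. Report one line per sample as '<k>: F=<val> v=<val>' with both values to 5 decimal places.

0: F=57.27936 v=2.48332
1: F=49.05765 v=7.75526
2: F=84.81824 v=1.50673
3: F=-11.50525 v=5.50202
4: F=-56.80955 v=1.22766

k=0: u−w=33.40600, u+w=8.51600; √(b/2)=1.71464, √(2b)=3.42929; F=1.71464×33.406=57.27936, v=8.51600/3.42929=2.48332
k=1: u−w=28.61100, u+w=26.59500; √(b/2)=1.71464, √(2b)=3.42929; F=1.71464×28.611=49.05765, v=26.59500/3.42929=7.75526
k=2: u−w=49.46700, u+w=5.16700; √(b/2)=1.71464, √(2b)=3.42929; F=1.71464×49.467=84.81824, v=5.16700/3.42929=1.50673
k=3: u−w=-6.71000, u+w=18.86800; √(b/2)=1.71464, √(2b)=3.42929; F=1.71464×(-6.71)=-11.50525, v=18.86800/3.42929=5.50202
k=4: u−w=-33.13200, u+w=4.21000; √(b/2)=1.71464, √(2b)=3.42929; F=1.71464×(-33.132)=-56.80955, v=4.21000/3.42929=1.22766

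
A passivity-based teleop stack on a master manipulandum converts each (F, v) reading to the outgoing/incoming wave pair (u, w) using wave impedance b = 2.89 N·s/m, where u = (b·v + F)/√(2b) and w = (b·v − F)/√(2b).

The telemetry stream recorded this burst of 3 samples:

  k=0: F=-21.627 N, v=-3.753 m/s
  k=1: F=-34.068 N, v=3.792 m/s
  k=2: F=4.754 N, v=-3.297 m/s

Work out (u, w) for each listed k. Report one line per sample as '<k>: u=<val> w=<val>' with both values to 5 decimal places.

k=0: b·v=2.89×(-3.753)=-10.84617; √(2b)=2.40416; u=(-10.84617+(-21.627))/2.40416=-13.50706, w=(-10.84617−(-21.627))/2.40416=4.48423
k=1: b·v=2.89×3.792=10.95888; √(2b)=2.40416; u=(10.95888+(-34.068))/2.40416=-9.61213, w=(10.95888−(-34.068))/2.40416=18.72871
k=2: b·v=2.89×(-3.297)=-9.52833; √(2b)=2.40416; u=(-9.52833+4.754)/2.40416=-1.98586, w=(-9.52833−4.754)/2.40416=-5.94067

0: u=-13.50706 w=4.48423
1: u=-9.61213 w=18.72871
2: u=-1.98586 w=-5.94067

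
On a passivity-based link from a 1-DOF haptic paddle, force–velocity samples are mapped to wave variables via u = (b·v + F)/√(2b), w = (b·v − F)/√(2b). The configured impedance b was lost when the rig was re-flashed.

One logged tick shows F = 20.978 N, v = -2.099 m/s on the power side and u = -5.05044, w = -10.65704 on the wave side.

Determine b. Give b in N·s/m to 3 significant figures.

u + w = -15.70748;  u + w = √(2b)·v, so √(2b) = -15.70748/(-2.099) = 7.48332.
b = (√(2b))²/2 = 56.00002/2 = 28.00001.
(Check via u − w = 2F/√(2b): u − w = 5.60660, 2F/√(2b) = 5.60661.)

b = 28 N·s/m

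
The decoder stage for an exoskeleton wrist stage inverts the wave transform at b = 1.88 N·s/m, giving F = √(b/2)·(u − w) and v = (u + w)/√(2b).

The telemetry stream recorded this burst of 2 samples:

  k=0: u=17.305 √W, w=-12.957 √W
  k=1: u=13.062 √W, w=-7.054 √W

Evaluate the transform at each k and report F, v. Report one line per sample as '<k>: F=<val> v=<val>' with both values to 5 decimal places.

k=0: u−w=30.26200, u+w=4.34800; √(b/2)=0.96954, √(2b)=1.93907; F=0.96954×30.262=29.34010, v=4.34800/1.93907=2.24231
k=1: u−w=20.11600, u+w=6.00800; √(b/2)=0.96954, √(2b)=1.93907; F=0.96954×20.116=19.50319, v=6.00800/1.93907=3.09839

0: F=29.34010 v=2.24231
1: F=19.50319 v=3.09839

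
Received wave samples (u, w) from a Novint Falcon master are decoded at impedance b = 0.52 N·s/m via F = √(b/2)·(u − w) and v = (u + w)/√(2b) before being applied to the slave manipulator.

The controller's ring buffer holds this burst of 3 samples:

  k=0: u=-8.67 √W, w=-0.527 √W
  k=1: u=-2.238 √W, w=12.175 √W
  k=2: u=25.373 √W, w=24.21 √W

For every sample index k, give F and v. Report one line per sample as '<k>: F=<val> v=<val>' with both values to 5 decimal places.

0: F=-4.15213 v=-9.01840
1: F=-7.34922 v=9.74403
2: F=0.59302 v=48.62013

k=0: u−w=-8.14300, u+w=-9.19700; √(b/2)=0.50990, √(2b)=1.01980; F=0.50990×(-8.143)=-4.15213, v=-9.19700/1.01980=-9.01840
k=1: u−w=-14.41300, u+w=9.93700; √(b/2)=0.50990, √(2b)=1.01980; F=0.50990×(-14.413)=-7.34922, v=9.93700/1.01980=9.74403
k=2: u−w=1.16300, u+w=49.58300; √(b/2)=0.50990, √(2b)=1.01980; F=0.50990×1.163=0.59302, v=49.58300/1.01980=48.62013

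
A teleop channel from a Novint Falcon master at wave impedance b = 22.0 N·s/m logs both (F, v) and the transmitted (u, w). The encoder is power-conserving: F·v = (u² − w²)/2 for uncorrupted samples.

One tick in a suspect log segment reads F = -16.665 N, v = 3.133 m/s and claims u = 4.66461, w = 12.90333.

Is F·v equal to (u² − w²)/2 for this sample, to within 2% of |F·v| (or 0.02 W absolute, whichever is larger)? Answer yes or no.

F·v = (-16.665)×3.133 = -52.2114 W.
(u² − w²)/2 = (21.7586 − 166.4959)/2 = -72.3687 W.
|Δ| = 20.1572;  2% of max(1, |F·v|) = 1.0442.

no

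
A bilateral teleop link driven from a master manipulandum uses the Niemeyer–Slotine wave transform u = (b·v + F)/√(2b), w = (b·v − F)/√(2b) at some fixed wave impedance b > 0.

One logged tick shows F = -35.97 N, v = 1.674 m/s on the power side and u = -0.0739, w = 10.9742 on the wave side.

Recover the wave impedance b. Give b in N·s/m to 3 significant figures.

u + w = 10.9003;  u + w = √(2b)·v, so √(2b) = 10.9003/1.674 = 6.5115.
b = (√(2b))²/2 = 42.4000/2 = 21.2000.
(Check via u − w = 2F/√(2b): u − w = -11.0481, 2F/√(2b) = -11.0481.)

b = 21.2 N·s/m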